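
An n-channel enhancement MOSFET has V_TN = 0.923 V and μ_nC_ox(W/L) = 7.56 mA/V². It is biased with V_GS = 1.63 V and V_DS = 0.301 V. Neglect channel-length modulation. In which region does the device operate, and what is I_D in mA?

V_ov = V_GS − V_TN = 1.63 − 0.923 = 0.707 V.
Since V_DS = 0.301 V < V_ov = 0.707 V, the device is in the triode region.
I_D = k_n [V_ov · V_DS − ½ V_DS²] = 7.56 × [0.707 × 0.301 − 0.5 × 0.301²] = 1.27 mA.

Triode; I_D = 1.27 mA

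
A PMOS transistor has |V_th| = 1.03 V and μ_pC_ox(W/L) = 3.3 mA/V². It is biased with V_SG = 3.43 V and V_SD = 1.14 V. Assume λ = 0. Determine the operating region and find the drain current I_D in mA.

Triode; I_D = 6.88 mA

V_ov = V_SG − |V_th| = 3.43 − 1.03 = 2.4 V.
Since V_SD = 1.14 V < V_ov = 2.4 V, the device is in the triode region.
I_D = k_p [V_ov · V_SD − ½ V_SD²] = 3.3 × [2.4 × 1.14 − 0.5 × 1.14²] = 6.88 mA.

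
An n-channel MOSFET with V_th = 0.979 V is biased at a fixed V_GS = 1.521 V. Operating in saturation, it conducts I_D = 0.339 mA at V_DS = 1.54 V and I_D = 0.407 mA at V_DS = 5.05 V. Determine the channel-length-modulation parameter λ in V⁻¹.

λ = 0.0627 V⁻¹

With V_GS fixed, I_D ∝ (1 + λ V_DS) in saturation, so I_D2/I_D1 = (1 + λ V_DS2)/(1 + λ V_DS1).
0.407/0.339 = 1.201 = (1 + 5.05 λ)/(1 + 1.54 λ).
Solving: λ (I_D1 V_DS2 − I_D2 V_DS1) = I_D2 − I_D1, so λ = (0.407 − 0.339) / (0.339 × 5.05 − 0.407 × 1.54) = 0.068 / 1.09 = 0.0627 V⁻¹.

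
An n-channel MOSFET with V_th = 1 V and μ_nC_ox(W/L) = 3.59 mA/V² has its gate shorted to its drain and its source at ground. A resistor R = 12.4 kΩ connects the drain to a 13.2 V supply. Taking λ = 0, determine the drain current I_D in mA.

With gate tied to drain, V_GS = V_DS ≥ V_GS − V_th, so the device is in saturation.
KCL at the drain: ½ k_n (V_GS − V_th)² = (V_DD − V_GS)/R.
Let x = V_GS − 1. Then 22.3 x² + x − 12.2 = 0, giving x = 0.718 V (positive root), so V_GS = 1.72 V.
I_D = (V_DD − V_GS)/R = (13.2 − 1.72) / 12.4 = 0.926 mA.

I_D = 0.926 mA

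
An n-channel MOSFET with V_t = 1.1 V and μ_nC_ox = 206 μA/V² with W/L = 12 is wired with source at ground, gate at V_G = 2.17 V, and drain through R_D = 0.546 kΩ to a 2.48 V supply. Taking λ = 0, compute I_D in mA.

I_D = 1.42 mA

V_GS = V_G = 2.17 V, so V_ov = 2.17 − 1.1 = 1.07 V.
k_n = μ_nC_ox · (W/L) = 2.472 mA/V².
Assume saturation: I_D = ½ k_n V_ov² = 0.5 × 2.472 × 1.07² = 1.42 mA, giving V_DS = V_DD − I_D R_D = 2.48 − 1.42 × 0.546 = 1.71 V.
V_DS = 1.71 V ≥ V_ov = 1.07 V, confirming saturation.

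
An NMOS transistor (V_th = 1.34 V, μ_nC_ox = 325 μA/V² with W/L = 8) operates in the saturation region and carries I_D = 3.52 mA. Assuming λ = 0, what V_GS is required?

k_n = μ_nC_ox · (W/L) = 2.6 mA/V².
In saturation I_D = ½ k_n (V_GS − V_th)², so V_GS − V_th = √(2 I_D / k_n) = √(2 × 3.52 / 2.6) = 1.65 V.
V_GS = 1.34 + 1.65 = 2.99 V.

V_GS = 2.99 V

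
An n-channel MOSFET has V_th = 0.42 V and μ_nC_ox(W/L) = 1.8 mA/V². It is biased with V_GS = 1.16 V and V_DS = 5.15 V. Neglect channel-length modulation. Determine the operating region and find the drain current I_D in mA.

V_ov = V_GS − V_th = 1.16 − 0.42 = 0.74 V.
Since V_DS = 5.15 V ≥ V_ov = 0.74 V, the device is in saturation.
I_D = ½ k_n V_ov² = 0.5 × 1.8 × 0.74² = 0.493 mA.

Saturation; I_D = 0.493 mA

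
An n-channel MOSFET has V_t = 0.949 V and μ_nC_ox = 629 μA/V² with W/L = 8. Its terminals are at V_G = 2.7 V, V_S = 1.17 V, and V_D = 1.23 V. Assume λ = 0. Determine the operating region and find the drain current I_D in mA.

Triode; I_D = 0.166 mA

V_GS = V_G − V_S = 2.7 − 1.17 = 1.53 V; V_DS = V_D − V_S = 1.23 − 1.17 = 0.06 V.
k_n = μ_nC_ox · (W/L) = 5.032 mA/V².
V_ov = V_GS − V_t = 1.53 − 0.949 = 0.581 V.
Since V_DS = 0.06 V < V_ov = 0.581 V, the device is in the triode region.
I_D = k_n [V_ov · V_DS − ½ V_DS²] = 5.032 × [0.581 × 0.06 − 0.5 × 0.06²] = 0.166 mA.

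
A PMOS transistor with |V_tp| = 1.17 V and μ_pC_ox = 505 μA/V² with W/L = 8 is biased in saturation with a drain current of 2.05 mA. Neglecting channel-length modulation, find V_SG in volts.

k_p = μ_pC_ox · (W/L) = 4.04 mA/V².
In saturation I_D = ½ k_p (V_SG − |V_tp|)², so V_SG − |V_tp| = √(2 I_D / k_p) = √(2 × 2.05 / 4.04) = 1.01 V.
V_SG = 1.17 + 1.01 = 2.18 V.

V_SG = 2.18 V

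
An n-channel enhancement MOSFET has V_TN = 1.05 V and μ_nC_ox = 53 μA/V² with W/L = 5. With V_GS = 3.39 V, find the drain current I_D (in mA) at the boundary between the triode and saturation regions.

At the boundary V_DS = V_ov = V_GS − V_TN = 3.39 − 1.05 = 2.34 V.
k_n = μ_nC_ox · (W/L) = 0.265 mA/V².
I_D = ½ k_n V_ov² = 0.5 × 0.265 × 2.34² = 0.726 mA.

I_D = 0.726 mA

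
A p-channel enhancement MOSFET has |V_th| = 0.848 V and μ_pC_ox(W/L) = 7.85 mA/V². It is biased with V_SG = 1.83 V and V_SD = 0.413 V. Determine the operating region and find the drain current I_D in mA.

V_ov = V_SG − |V_th| = 1.83 − 0.848 = 0.982 V.
Since V_SD = 0.413 V < V_ov = 0.982 V, the device is in the triode region.
I_D = k_p [V_ov · V_SD − ½ V_SD²] = 7.85 × [0.982 × 0.413 − 0.5 × 0.413²] = 2.51 mA.

Triode; I_D = 2.51 mA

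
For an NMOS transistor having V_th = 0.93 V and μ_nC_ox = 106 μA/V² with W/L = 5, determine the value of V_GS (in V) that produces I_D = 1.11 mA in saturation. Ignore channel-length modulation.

V_GS = 2.98 V

k_n = μ_nC_ox · (W/L) = 0.53 mA/V².
In saturation I_D = ½ k_n (V_GS − V_th)², so V_GS − V_th = √(2 I_D / k_n) = √(2 × 1.11 / 0.53) = 2.05 V.
V_GS = 0.93 + 2.05 = 2.98 V.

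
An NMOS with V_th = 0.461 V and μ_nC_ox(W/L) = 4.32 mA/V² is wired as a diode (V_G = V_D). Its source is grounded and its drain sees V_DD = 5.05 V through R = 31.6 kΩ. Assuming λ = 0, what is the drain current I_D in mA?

I_D = 0.137 mA

With gate tied to drain, V_GS = V_DS ≥ V_GS − V_th, so the device is in saturation.
KCL at the drain: ½ k_n (V_GS − V_th)² = (V_DD − V_GS)/R.
Let x = V_GS − 0.461. Then 68.3 x² + x − 4.589 = 0, giving x = 0.252 V (positive root), so V_GS = 0.713 V.
I_D = (V_DD − V_GS)/R = (5.05 − 0.713) / 31.6 = 0.137 mA.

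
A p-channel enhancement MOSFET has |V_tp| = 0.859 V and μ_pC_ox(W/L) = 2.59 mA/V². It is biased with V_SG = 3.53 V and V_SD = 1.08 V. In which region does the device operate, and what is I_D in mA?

V_ov = V_SG − |V_tp| = 3.53 − 0.859 = 2.67 V.
Since V_SD = 1.08 V < V_ov = 2.67 V, the device is in the triode region.
I_D = k_p [V_ov · V_SD − ½ V_SD²] = 2.59 × [2.67 × 1.08 − 0.5 × 1.08²] = 5.96 mA.

Triode; I_D = 5.96 mA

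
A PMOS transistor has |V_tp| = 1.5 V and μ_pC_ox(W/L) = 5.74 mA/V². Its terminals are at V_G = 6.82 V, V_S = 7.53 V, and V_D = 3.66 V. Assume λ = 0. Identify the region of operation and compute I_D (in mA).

V_SG = V_S − V_G = 7.53 − 6.82 = 0.71 V; V_SD = V_S − V_D = 7.53 − 3.66 = 3.87 V.
V_SG = 0.71 V < |V_tp| = 1.5 V, so the transistor is in cutoff.

Cutoff; I_D = 0 mA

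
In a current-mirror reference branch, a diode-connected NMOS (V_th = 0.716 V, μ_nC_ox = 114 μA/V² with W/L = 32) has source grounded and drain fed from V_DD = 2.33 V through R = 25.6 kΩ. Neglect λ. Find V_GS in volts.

V_GS = 0.892 V

With gate tied to drain, V_GS = V_DS ≥ V_GS − V_th, so the device is in saturation.
k_n = μ_nC_ox · (W/L) = 3.648 mA/V².
KCL at the drain: ½ k_n (V_GS − V_th)² = (V_DD − V_GS)/R.
Let x = V_GS − 0.716. Then 46.7 x² + x − 1.614 = 0, giving x = 0.176 V (positive root), so V_GS = 0.892 V.
I_D = (V_DD − V_GS)/R = (2.33 − 0.892) / 25.6 = 0.0562 mA.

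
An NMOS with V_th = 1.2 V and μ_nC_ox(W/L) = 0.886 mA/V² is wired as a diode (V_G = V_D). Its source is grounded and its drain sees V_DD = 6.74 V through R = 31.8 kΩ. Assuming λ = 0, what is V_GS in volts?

With gate tied to drain, V_GS = V_DS ≥ V_GS − V_th, so the device is in saturation.
KCL at the drain: ½ k_n (V_GS − V_th)² = (V_DD − V_GS)/R.
Let x = V_GS − 1.2. Then 14.1 x² + x − 5.54 = 0, giving x = 0.593 V (positive root), so V_GS = 1.79 V.
I_D = (V_DD − V_GS)/R = (6.74 − 1.79) / 31.8 = 0.156 mA.

V_GS = 1.79 V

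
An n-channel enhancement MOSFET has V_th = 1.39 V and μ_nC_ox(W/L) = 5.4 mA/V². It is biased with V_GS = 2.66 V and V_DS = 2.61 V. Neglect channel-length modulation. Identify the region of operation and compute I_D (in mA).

V_ov = V_GS − V_th = 2.66 − 1.39 = 1.27 V.
Since V_DS = 2.61 V ≥ V_ov = 1.27 V, the device is in saturation.
I_D = ½ k_n V_ov² = 0.5 × 5.4 × 1.27² = 4.35 mA.

Saturation; I_D = 4.35 mA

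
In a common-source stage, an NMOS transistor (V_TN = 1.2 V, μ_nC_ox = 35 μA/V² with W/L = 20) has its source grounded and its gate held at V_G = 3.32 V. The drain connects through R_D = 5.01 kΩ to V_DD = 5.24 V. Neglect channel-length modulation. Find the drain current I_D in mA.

V_GS = V_G = 3.32 V, so V_ov = 3.32 − 1.2 = 2.12 V.
k_n = μ_nC_ox · (W/L) = 0.7 mA/V².
Assume saturation: I_D = ½ k_n V_ov² = 0.5 × 0.7 × 2.12² = 1.57 mA, giving V_DS = V_DD − I_D R_D = 5.24 − 1.57 × 5.01 = -2.64 V.
But -2.64 V < V_ov = 2.12 V, so the device is actually in triode.
In triode I_D = k_n[V_ov V_DS − ½ V_DS²] and I_D = (V_DD − V_DS)/R_D. Equating: 1.75 V_DS² − 8.435 V_DS + 5.24 = 0, giving V_DS = 0.733 V (the root below V_ov).
I_D = (5.24 − 0.733) / 5.01 = 0.9 mA.

I_D = 0.900 mA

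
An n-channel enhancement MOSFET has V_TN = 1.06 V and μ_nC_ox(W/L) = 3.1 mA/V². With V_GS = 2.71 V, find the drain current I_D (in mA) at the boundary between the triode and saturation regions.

I_D = 4.22 mA

At the boundary V_DS = V_ov = V_GS − V_TN = 2.71 − 1.06 = 1.65 V.
I_D = ½ k_n V_ov² = 0.5 × 3.1 × 1.65² = 4.22 mA.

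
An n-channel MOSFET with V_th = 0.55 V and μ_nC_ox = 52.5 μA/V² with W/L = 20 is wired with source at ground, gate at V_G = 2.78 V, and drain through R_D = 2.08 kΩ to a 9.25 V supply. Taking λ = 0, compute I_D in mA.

V_GS = V_G = 2.78 V, so V_ov = 2.78 − 0.55 = 2.23 V.
k_n = μ_nC_ox · (W/L) = 1.05 mA/V².
Assume saturation: I_D = ½ k_n V_ov² = 0.5 × 1.05 × 2.23² = 2.61 mA, giving V_DS = V_DD − I_D R_D = 9.25 − 2.61 × 2.08 = 3.82 V.
V_DS = 3.82 V ≥ V_ov = 2.23 V, confirming saturation.

I_D = 2.61 mA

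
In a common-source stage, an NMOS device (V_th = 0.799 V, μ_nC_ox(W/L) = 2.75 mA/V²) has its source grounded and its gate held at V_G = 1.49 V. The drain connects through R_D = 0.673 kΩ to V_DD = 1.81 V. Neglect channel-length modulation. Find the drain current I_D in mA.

V_GS = V_G = 1.49 V, so V_ov = 1.49 − 0.799 = 0.691 V.
Assume saturation: I_D = ½ k_n V_ov² = 0.5 × 2.75 × 0.691² = 0.657 mA, giving V_DS = V_DD − I_D R_D = 1.81 − 0.657 × 0.673 = 1.37 V.
V_DS = 1.37 V ≥ V_ov = 0.691 V, confirming saturation.

I_D = 0.657 mA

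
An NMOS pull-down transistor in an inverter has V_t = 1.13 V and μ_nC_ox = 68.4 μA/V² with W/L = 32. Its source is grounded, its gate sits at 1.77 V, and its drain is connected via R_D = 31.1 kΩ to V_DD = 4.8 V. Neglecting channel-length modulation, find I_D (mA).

V_GS = V_G = 1.77 V, so V_ov = 1.77 − 1.13 = 0.64 V.
k_n = μ_nC_ox · (W/L) = 2.189 mA/V².
Assume saturation: I_D = ½ k_n V_ov² = 0.5 × 2.189 × 0.64² = 0.448 mA, giving V_DS = V_DD − I_D R_D = 4.8 − 0.448 × 31.1 = -9.14 V.
But -9.14 V < V_ov = 0.64 V, so the device is actually in triode.
In triode I_D = k_n[V_ov V_DS − ½ V_DS²] and I_D = (V_DD − V_DS)/R_D. Equating: 34 V_DS² − 44.57 V_DS + 4.8 = 0, giving V_DS = 0.118 V (the root below V_ov).
I_D = (4.8 − 0.118) / 31.1 = 0.151 mA.

I_D = 0.151 mA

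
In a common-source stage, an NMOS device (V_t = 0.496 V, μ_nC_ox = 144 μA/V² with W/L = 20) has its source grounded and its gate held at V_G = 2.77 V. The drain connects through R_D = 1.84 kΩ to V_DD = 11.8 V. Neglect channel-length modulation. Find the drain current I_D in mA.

V_GS = V_G = 2.77 V, so V_ov = 2.77 − 0.496 = 2.27 V.
k_n = μ_nC_ox · (W/L) = 2.88 mA/V².
Assume saturation: I_D = ½ k_n V_ov² = 0.5 × 2.88 × 2.27² = 7.45 mA, giving V_DS = V_DD − I_D R_D = 11.8 − 7.45 × 1.84 = -1.9 V.
But -1.9 V < V_ov = 2.27 V, so the device is actually in triode.
In triode I_D = k_n[V_ov V_DS − ½ V_DS²] and I_D = (V_DD − V_DS)/R_D. Equating: 2.65 V_DS² − 13.05 V_DS + 11.8 = 0, giving V_DS = 1.19 V (the root below V_ov).
I_D = (11.8 − 1.19) / 1.84 = 5.76 mA.

I_D = 5.76 mA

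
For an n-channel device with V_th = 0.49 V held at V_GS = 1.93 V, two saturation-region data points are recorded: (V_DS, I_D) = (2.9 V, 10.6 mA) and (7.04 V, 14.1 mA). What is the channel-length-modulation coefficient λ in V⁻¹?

With V_GS fixed, I_D ∝ (1 + λ V_DS) in saturation, so I_D2/I_D1 = (1 + λ V_DS2)/(1 + λ V_DS1).
14.1/10.6 = 1.33 = (1 + 7.04 λ)/(1 + 2.9 λ).
Solving: λ (I_D1 V_DS2 − I_D2 V_DS1) = I_D2 − I_D1, so λ = (14.1 − 10.6) / (10.6 × 7.04 − 14.1 × 2.9) = 3.5 / 33.7 = 0.104 V⁻¹.

λ = 0.104 V⁻¹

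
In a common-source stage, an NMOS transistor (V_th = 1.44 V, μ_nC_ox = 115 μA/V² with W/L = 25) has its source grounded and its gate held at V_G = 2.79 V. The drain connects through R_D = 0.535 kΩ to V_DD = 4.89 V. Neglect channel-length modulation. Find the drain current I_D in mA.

V_GS = V_G = 2.79 V, so V_ov = 2.79 − 1.44 = 1.35 V.
k_n = μ_nC_ox · (W/L) = 2.875 mA/V².
Assume saturation: I_D = ½ k_n V_ov² = 0.5 × 2.875 × 1.35² = 2.62 mA, giving V_DS = V_DD − I_D R_D = 4.89 − 2.62 × 0.535 = 3.49 V.
V_DS = 3.49 V ≥ V_ov = 1.35 V, confirming saturation.

I_D = 2.62 mA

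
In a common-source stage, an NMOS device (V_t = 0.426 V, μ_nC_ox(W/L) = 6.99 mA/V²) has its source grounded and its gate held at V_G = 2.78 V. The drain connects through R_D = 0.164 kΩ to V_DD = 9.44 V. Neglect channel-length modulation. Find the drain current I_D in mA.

V_GS = V_G = 2.78 V, so V_ov = 2.78 − 0.426 = 2.35 V.
Assume saturation: I_D = ½ k_n V_ov² = 0.5 × 6.99 × 2.35² = 19.4 mA, giving V_DS = V_DD − I_D R_D = 9.44 − 19.4 × 0.164 = 6.26 V.
V_DS = 6.26 V ≥ V_ov = 2.35 V, confirming saturation.

I_D = 19.4 mA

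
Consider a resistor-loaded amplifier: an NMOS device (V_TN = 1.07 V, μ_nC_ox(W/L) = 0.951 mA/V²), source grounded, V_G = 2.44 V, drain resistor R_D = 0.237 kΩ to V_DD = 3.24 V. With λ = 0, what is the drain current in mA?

V_GS = V_G = 2.44 V, so V_ov = 2.44 − 1.07 = 1.37 V.
Assume saturation: I_D = ½ k_n V_ov² = 0.5 × 0.951 × 1.37² = 0.892 mA, giving V_DS = V_DD − I_D R_D = 3.24 − 0.892 × 0.237 = 3.03 V.
V_DS = 3.03 V ≥ V_ov = 1.37 V, confirming saturation.

I_D = 0.892 mA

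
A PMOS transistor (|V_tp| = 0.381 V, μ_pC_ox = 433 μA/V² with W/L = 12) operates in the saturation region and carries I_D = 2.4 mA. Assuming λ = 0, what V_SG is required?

V_SG = 1.34 V

k_p = μ_pC_ox · (W/L) = 5.196 mA/V².
In saturation I_D = ½ k_p (V_SG − |V_tp|)², so V_SG − |V_tp| = √(2 I_D / k_p) = √(2 × 2.4 / 5.196) = 0.961 V.
V_SG = 0.381 + 0.961 = 1.34 V.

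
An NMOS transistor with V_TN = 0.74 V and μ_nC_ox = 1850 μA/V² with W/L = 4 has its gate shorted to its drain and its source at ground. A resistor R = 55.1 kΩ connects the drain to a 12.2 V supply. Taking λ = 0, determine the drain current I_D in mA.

With gate tied to drain, V_GS = V_DS ≥ V_GS − V_TN, so the device is in saturation.
k_n = μ_nC_ox · (W/L) = 7.4 mA/V².
KCL at the drain: ½ k_n (V_GS − V_TN)² = (V_DD − V_GS)/R.
Let x = V_GS − 0.74. Then 204 x² + x − 11.46 = 0, giving x = 0.235 V (positive root), so V_GS = 0.975 V.
I_D = (V_DD − V_GS)/R = (12.2 − 0.975) / 55.1 = 0.204 mA.

I_D = 0.204 mA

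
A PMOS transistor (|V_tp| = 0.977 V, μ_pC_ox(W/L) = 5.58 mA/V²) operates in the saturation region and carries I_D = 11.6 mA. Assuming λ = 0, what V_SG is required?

In saturation I_D = ½ k_p (V_SG − |V_tp|)², so V_SG − |V_tp| = √(2 I_D / k_p) = √(2 × 11.6 / 5.58) = 2.04 V.
V_SG = 0.977 + 2.04 = 3.02 V.

V_SG = 3.02 V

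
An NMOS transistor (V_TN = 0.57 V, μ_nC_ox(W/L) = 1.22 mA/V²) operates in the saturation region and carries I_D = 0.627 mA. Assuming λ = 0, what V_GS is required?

In saturation I_D = ½ k_n (V_GS − V_TN)², so V_GS − V_TN = √(2 I_D / k_n) = √(2 × 0.627 / 1.22) = 1.01 V.
V_GS = 0.57 + 1.01 = 1.58 V.

V_GS = 1.58 V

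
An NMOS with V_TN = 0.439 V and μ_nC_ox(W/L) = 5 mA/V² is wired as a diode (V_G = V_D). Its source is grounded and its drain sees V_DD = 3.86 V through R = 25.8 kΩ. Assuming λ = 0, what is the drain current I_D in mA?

With gate tied to drain, V_GS = V_DS ≥ V_GS − V_TN, so the device is in saturation.
KCL at the drain: ½ k_n (V_GS − V_TN)² = (V_DD − V_GS)/R.
Let x = V_GS − 0.439. Then 64.5 x² + x − 3.421 = 0, giving x = 0.223 V (positive root), so V_GS = 0.662 V.
I_D = (V_DD − V_GS)/R = (3.86 − 0.662) / 25.8 = 0.124 mA.

I_D = 0.124 mA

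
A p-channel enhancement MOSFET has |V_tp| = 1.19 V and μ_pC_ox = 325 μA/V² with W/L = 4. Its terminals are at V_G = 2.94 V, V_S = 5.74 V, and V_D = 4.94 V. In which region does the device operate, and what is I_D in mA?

V_SG = V_S − V_G = 5.74 − 2.94 = 2.8 V; V_SD = V_S − V_D = 5.74 − 4.94 = 0.8 V.
k_p = μ_pC_ox · (W/L) = 1.3 mA/V².
V_ov = V_SG − |V_tp| = 2.8 − 1.19 = 1.61 V.
Since V_SD = 0.8 V < V_ov = 1.61 V, the device is in the triode region.
I_D = k_p [V_ov · V_SD − ½ V_SD²] = 1.3 × [1.61 × 0.8 − 0.5 × 0.8²] = 1.26 mA.

Triode; I_D = 1.26 mA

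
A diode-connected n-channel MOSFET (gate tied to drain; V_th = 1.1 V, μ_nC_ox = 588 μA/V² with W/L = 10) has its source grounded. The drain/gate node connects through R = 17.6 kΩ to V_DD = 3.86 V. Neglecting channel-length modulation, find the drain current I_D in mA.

With gate tied to drain, V_GS = V_DS ≥ V_GS − V_th, so the device is in saturation.
k_n = μ_nC_ox · (W/L) = 5.88 mA/V².
KCL at the drain: ½ k_n (V_GS − V_th)² = (V_DD − V_GS)/R.
Let x = V_GS − 1.1. Then 51.7 x² + x − 2.76 = 0, giving x = 0.221 V (positive root), so V_GS = 1.32 V.
I_D = (V_DD − V_GS)/R = (3.86 − 1.32) / 17.6 = 0.144 mA.

I_D = 0.144 mA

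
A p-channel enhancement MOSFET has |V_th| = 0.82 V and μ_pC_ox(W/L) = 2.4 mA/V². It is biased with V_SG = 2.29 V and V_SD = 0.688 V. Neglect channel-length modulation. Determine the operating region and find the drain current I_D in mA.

V_ov = V_SG − |V_th| = 2.29 − 0.82 = 1.47 V.
Since V_SD = 0.688 V < V_ov = 1.47 V, the device is in the triode region.
I_D = k_p [V_ov · V_SD − ½ V_SD²] = 2.4 × [1.47 × 0.688 − 0.5 × 0.688²] = 1.86 mA.

Triode; I_D = 1.86 mA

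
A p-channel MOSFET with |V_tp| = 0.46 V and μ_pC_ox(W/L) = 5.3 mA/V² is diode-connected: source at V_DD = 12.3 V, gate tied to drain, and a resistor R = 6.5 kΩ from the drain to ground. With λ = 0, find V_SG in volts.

With gate tied to drain, V_SG = V_SD ≥ V_SG − |V_tp|, so the device is in saturation.
KCL at the drain: ½ k_p (V_SG − |V_tp|)² = (V_DD − V_SG)/R.
Let x = V_SG − 0.46. Then 17.2 x² + x − 11.84 = 0, giving x = 0.801 V (positive root), so V_SG = 1.26 V.
I_D = (V_DD − V_SG)/R = (12.3 − 1.26) / 6.5 = 1.7 mA.

V_SG = 1.26 V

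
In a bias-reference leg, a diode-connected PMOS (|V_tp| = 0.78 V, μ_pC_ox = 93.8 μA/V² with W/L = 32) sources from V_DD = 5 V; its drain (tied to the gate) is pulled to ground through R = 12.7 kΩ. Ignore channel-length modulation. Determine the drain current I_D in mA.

With gate tied to drain, V_SG = V_SD ≥ V_SG − |V_tp|, so the device is in saturation.
k_p = μ_pC_ox · (W/L) = 3.002 mA/V².
KCL at the drain: ½ k_p (V_SG − |V_tp|)² = (V_DD − V_SG)/R.
Let x = V_SG − 0.78. Then 19.1 x² + x − 4.22 = 0, giving x = 0.445 V (positive root), so V_SG = 1.23 V.
I_D = (V_DD − V_SG)/R = (5 − 1.23) / 12.7 = 0.297 mA.

I_D = 0.297 mA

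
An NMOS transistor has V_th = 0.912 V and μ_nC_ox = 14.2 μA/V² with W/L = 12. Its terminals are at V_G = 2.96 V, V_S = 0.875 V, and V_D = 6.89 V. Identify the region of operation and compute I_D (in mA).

V_GS = V_G − V_S = 2.96 − 0.875 = 2.08 V; V_DS = V_D − V_S = 6.89 − 0.875 = 6.01 V.
k_n = μ_nC_ox · (W/L) = 0.1704 mA/V².
V_ov = V_GS − V_th = 2.08 − 0.912 = 1.17 V.
Since V_DS = 6.01 V ≥ V_ov = 1.17 V, the device is in saturation.
I_D = ½ k_n V_ov² = 0.5 × 0.1704 × 1.17² = 0.117 mA.

Saturation; I_D = 0.117 mA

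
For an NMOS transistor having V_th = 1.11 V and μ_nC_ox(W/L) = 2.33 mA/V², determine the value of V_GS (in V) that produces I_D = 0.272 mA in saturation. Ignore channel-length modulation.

In saturation I_D = ½ k_n (V_GS − V_th)², so V_GS − V_th = √(2 I_D / k_n) = √(2 × 0.272 / 2.33) = 0.483 V.
V_GS = 1.11 + 0.483 = 1.59 V.

V_GS = 1.59 V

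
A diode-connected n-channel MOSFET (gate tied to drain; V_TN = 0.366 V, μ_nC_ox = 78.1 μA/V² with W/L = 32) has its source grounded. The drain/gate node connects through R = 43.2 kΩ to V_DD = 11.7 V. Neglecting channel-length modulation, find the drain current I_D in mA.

I_D = 0.252 mA

With gate tied to drain, V_GS = V_DS ≥ V_GS − V_TN, so the device is in saturation.
k_n = μ_nC_ox · (W/L) = 2.499 mA/V².
KCL at the drain: ½ k_n (V_GS − V_TN)² = (V_DD − V_GS)/R.
Let x = V_GS − 0.366. Then 54 x² + x − 11.33 = 0, giving x = 0.449 V (positive root), so V_GS = 0.815 V.
I_D = (V_DD − V_GS)/R = (11.7 − 0.815) / 43.2 = 0.252 mA.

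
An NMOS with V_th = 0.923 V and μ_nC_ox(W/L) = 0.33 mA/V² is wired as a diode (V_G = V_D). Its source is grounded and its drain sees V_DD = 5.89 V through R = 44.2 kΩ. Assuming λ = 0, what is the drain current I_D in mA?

With gate tied to drain, V_GS = V_DS ≥ V_GS − V_th, so the device is in saturation.
KCL at the drain: ½ k_n (V_GS − V_th)² = (V_DD − V_GS)/R.
Let x = V_GS − 0.923. Then 7.29 x² + x − 4.967 = 0, giving x = 0.76 V (positive root), so V_GS = 1.68 V.
I_D = (V_DD − V_GS)/R = (5.89 − 1.68) / 44.2 = 0.0952 mA.

I_D = 0.0952 mA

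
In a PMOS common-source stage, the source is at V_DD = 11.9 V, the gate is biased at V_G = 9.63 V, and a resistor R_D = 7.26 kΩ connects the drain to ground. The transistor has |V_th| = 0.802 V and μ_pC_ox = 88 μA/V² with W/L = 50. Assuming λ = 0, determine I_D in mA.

I_D = 1.60 mA

V_SG = V_DD − V_G = 11.9 − 9.63 = 2.27 V, so V_ov = 2.27 − 0.802 = 1.47 V.
k_p = μ_pC_ox · (W/L) = 4.4 mA/V².
Assume saturation: I_D = ½ k_p V_ov² = 0.5 × 4.4 × 1.47² = 4.74 mA, giving V_SD = V_DD − I_D R_D = 11.9 − 4.74 × 7.26 = -22.5 V.
But -22.5 V < V_ov = 1.47 V, so the device is actually in triode.
In triode I_D = k_p[V_ov V_SD − ½ V_SD²] and I_D = (V_DD − V_SD)/R_D. Equating: 16 V_SD² − 47.89 V_SD + 11.9 = 0, giving V_SD = 0.273 V (the root below V_ov).
I_D = (11.9 − 0.273) / 7.26 = 1.6 mA.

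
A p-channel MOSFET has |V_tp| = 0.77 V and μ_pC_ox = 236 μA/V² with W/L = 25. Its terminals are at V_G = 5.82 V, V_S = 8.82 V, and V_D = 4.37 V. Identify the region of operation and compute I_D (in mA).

Saturation; I_D = 14.7 mA

V_SG = V_S − V_G = 8.82 − 5.82 = 3 V; V_SD = V_S − V_D = 8.82 − 4.37 = 4.45 V.
k_p = μ_pC_ox · (W/L) = 5.9 mA/V².
V_ov = V_SG − |V_tp| = 3 − 0.77 = 2.23 V.
Since V_SD = 4.45 V ≥ V_ov = 2.23 V, the device is in saturation.
I_D = ½ k_p V_ov² = 0.5 × 5.9 × 2.23² = 14.7 mA.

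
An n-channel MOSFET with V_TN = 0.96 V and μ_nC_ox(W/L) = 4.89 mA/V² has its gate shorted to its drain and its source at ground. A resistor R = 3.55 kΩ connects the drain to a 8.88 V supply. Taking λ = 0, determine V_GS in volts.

V_GS = 1.86 V

With gate tied to drain, V_GS = V_DS ≥ V_GS − V_TN, so the device is in saturation.
KCL at the drain: ½ k_n (V_GS − V_TN)² = (V_DD − V_GS)/R.
Let x = V_GS − 0.96. Then 8.68 x² + x − 7.92 = 0, giving x = 0.899 V (positive root), so V_GS = 1.86 V.
I_D = (V_DD − V_GS)/R = (8.88 − 1.86) / 3.55 = 1.98 mA.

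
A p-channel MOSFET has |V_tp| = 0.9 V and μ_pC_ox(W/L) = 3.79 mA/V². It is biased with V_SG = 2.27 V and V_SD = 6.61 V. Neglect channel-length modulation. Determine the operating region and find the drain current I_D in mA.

V_ov = V_SG − |V_tp| = 2.27 − 0.9 = 1.37 V.
Since V_SD = 6.61 V ≥ V_ov = 1.37 V, the device is in saturation.
I_D = ½ k_p V_ov² = 0.5 × 3.79 × 1.37² = 3.56 mA.

Saturation; I_D = 3.56 mA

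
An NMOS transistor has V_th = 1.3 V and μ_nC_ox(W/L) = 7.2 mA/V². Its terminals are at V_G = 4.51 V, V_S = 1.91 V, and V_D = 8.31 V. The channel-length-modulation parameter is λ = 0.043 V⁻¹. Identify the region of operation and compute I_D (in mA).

V_GS = V_G − V_S = 4.51 − 1.91 = 2.6 V; V_DS = V_D − V_S = 8.31 − 1.91 = 6.4 V.
V_ov = V_GS − V_th = 2.6 − 1.3 = 1.3 V.
Since V_DS = 6.4 V ≥ V_ov = 1.3 V, the device is in saturation.
I_D = ½ k_n V_ov² (1 + λ V_DS) = 0.5 × 7.2 × 1.3² × (1 + 0.043 × 6.4) = 7.76 mA.

Saturation; I_D = 7.76 mA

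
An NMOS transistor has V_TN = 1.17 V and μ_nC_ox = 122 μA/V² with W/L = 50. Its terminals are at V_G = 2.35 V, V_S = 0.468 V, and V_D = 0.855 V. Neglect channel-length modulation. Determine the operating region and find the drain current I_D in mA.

Triode; I_D = 1.22 mA

V_GS = V_G − V_S = 2.35 − 0.468 = 1.88 V; V_DS = V_D − V_S = 0.855 − 0.468 = 0.387 V.
k_n = μ_nC_ox · (W/L) = 6.1 mA/V².
V_ov = V_GS − V_TN = 1.88 − 1.17 = 0.712 V.
Since V_DS = 0.387 V < V_ov = 0.712 V, the device is in the triode region.
I_D = k_n [V_ov · V_DS − ½ V_DS²] = 6.1 × [0.712 × 0.387 − 0.5 × 0.387²] = 1.22 mA.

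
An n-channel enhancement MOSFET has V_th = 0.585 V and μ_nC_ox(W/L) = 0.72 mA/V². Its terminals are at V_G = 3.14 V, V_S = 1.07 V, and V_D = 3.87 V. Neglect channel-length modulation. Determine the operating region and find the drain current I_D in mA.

V_GS = V_G − V_S = 3.14 − 1.07 = 2.07 V; V_DS = V_D − V_S = 3.87 − 1.07 = 2.8 V.
V_ov = V_GS − V_th = 2.07 − 0.585 = 1.49 V.
Since V_DS = 2.8 V ≥ V_ov = 1.49 V, the device is in saturation.
I_D = ½ k_n V_ov² = 0.5 × 0.72 × 1.49² = 0.794 mA.

Saturation; I_D = 0.794 mA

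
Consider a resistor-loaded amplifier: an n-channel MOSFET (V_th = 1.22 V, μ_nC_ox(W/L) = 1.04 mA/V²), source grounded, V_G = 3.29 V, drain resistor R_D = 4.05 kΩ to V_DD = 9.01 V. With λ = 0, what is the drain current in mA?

I_D = 1.91 mA

V_GS = V_G = 3.29 V, so V_ov = 3.29 − 1.22 = 2.07 V.
Assume saturation: I_D = ½ k_n V_ov² = 0.5 × 1.04 × 2.07² = 2.23 mA, giving V_DS = V_DD − I_D R_D = 9.01 − 2.23 × 4.05 = -0.014 V.
But -0.014 V < V_ov = 2.07 V, so the device is actually in triode.
In triode I_D = k_n[V_ov V_DS − ½ V_DS²] and I_D = (V_DD − V_DS)/R_D. Equating: 2.11 V_DS² − 9.719 V_DS + 9.01 = 0, giving V_DS = 1.28 V (the root below V_ov).
I_D = (9.01 − 1.28) / 4.05 = 1.91 mA.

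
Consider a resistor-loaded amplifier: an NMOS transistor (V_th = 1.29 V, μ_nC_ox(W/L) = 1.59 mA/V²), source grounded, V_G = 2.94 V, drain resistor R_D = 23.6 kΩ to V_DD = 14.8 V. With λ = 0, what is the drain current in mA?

V_GS = V_G = 2.94 V, so V_ov = 2.94 − 1.29 = 1.65 V.
Assume saturation: I_D = ½ k_n V_ov² = 0.5 × 1.59 × 1.65² = 2.16 mA, giving V_DS = V_DD − I_D R_D = 14.8 − 2.16 × 23.6 = -36.3 V.
But -36.3 V < V_ov = 1.65 V, so the device is actually in triode.
In triode I_D = k_n[V_ov V_DS − ½ V_DS²] and I_D = (V_DD − V_DS)/R_D. Equating: 18.8 V_DS² − 62.91 V_DS + 14.8 = 0, giving V_DS = 0.255 V (the root below V_ov).
I_D = (14.8 − 0.255) / 23.6 = 0.616 mA.

I_D = 0.616 mA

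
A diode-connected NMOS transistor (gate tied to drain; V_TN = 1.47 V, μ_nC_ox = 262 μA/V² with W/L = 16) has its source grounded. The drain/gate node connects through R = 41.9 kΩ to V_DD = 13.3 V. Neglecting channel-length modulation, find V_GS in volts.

V_GS = 1.83 V

With gate tied to drain, V_GS = V_DS ≥ V_GS − V_TN, so the device is in saturation.
k_n = μ_nC_ox · (W/L) = 4.192 mA/V².
KCL at the drain: ½ k_n (V_GS − V_TN)² = (V_DD − V_GS)/R.
Let x = V_GS − 1.47. Then 87.8 x² + x − 11.83 = 0, giving x = 0.361 V (positive root), so V_GS = 1.83 V.
I_D = (V_DD − V_GS)/R = (13.3 − 1.83) / 41.9 = 0.274 mA.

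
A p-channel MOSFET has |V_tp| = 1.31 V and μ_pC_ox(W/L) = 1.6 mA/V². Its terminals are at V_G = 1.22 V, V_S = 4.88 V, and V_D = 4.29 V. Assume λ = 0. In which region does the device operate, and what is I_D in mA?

Triode; I_D = 1.94 mA

V_SG = V_S − V_G = 4.88 − 1.22 = 3.66 V; V_SD = V_S − V_D = 4.88 − 4.29 = 0.59 V.
V_ov = V_SG − |V_tp| = 3.66 − 1.31 = 2.35 V.
Since V_SD = 0.59 V < V_ov = 2.35 V, the device is in the triode region.
I_D = k_p [V_ov · V_SD − ½ V_SD²] = 1.6 × [2.35 × 0.59 − 0.5 × 0.59²] = 1.94 mA.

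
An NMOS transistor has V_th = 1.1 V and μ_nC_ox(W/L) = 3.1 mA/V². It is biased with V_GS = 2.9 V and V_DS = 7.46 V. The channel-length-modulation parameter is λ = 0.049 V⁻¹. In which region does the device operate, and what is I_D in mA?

V_ov = V_GS − V_th = 2.9 − 1.1 = 1.8 V.
Since V_DS = 7.46 V ≥ V_ov = 1.8 V, the device is in saturation.
I_D = ½ k_n V_ov² (1 + λ V_DS) = 0.5 × 3.1 × 1.8² × (1 + 0.049 × 7.46) = 6.86 mA.

Saturation; I_D = 6.86 mA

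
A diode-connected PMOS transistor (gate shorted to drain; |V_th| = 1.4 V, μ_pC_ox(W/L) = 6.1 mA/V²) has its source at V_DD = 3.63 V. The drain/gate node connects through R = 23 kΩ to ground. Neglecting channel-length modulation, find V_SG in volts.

With gate tied to drain, V_SG = V_SD ≥ V_SG − |V_th|, so the device is in saturation.
KCL at the drain: ½ k_p (V_SG − |V_th|)² = (V_DD − V_SG)/R.
Let x = V_SG − 1.4. Then 70.1 x² + x − 2.23 = 0, giving x = 0.171 V (positive root), so V_SG = 1.57 V.
I_D = (V_DD − V_SG)/R = (3.63 − 1.57) / 23 = 0.0895 mA.

V_SG = 1.57 V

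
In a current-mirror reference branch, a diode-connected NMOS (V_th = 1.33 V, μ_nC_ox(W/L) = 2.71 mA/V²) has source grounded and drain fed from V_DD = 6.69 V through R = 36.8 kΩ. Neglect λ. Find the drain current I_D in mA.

I_D = 0.137 mA

With gate tied to drain, V_GS = V_DS ≥ V_GS − V_th, so the device is in saturation.
KCL at the drain: ½ k_n (V_GS − V_th)² = (V_DD − V_GS)/R.
Let x = V_GS − 1.33. Then 49.9 x² + x − 5.36 = 0, giving x = 0.318 V (positive root), so V_GS = 1.65 V.
I_D = (V_DD − V_GS)/R = (6.69 − 1.65) / 36.8 = 0.137 mA.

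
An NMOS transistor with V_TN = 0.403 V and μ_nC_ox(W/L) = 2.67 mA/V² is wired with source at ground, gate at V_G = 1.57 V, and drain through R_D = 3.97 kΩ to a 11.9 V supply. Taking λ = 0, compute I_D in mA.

V_GS = V_G = 1.57 V, so V_ov = 1.57 − 0.403 = 1.17 V.
Assume saturation: I_D = ½ k_n V_ov² = 0.5 × 2.67 × 1.17² = 1.82 mA, giving V_DS = V_DD − I_D R_D = 11.9 − 1.82 × 3.97 = 4.68 V.
V_DS = 4.68 V ≥ V_ov = 1.17 V, confirming saturation.

I_D = 1.82 mA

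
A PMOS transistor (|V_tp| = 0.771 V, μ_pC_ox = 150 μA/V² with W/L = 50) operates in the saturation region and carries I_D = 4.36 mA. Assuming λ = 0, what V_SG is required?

V_SG = 1.85 V

k_p = μ_pC_ox · (W/L) = 7.5 mA/V².
In saturation I_D = ½ k_p (V_SG − |V_tp|)², so V_SG − |V_tp| = √(2 I_D / k_p) = √(2 × 4.36 / 7.5) = 1.08 V.
V_SG = 0.771 + 1.08 = 1.85 V.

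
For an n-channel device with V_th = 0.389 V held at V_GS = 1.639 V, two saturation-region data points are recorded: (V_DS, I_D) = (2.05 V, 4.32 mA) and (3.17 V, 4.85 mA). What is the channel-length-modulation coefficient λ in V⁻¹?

λ = 0.141 V⁻¹

With V_GS fixed, I_D ∝ (1 + λ V_DS) in saturation, so I_D2/I_D1 = (1 + λ V_DS2)/(1 + λ V_DS1).
4.85/4.32 = 1.123 = (1 + 3.17 λ)/(1 + 2.05 λ).
Solving: λ (I_D1 V_DS2 − I_D2 V_DS1) = I_D2 − I_D1, so λ = (4.85 − 4.32) / (4.32 × 3.17 − 4.85 × 2.05) = 0.53 / 3.75 = 0.141 V⁻¹.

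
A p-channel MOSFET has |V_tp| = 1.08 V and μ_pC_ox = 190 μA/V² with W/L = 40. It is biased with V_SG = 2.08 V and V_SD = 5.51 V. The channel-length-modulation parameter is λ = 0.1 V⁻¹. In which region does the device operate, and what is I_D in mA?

k_p = μ_pC_ox · (W/L) = 7.6 mA/V².
V_ov = V_SG − |V_tp| = 2.08 − 1.08 = 1 V.
Since V_SD = 5.51 V ≥ V_ov = 1 V, the device is in saturation.
I_D = ½ k_p V_ov² (1 + λ V_SD) = 0.5 × 7.6 × 1² × (1 + 0.1 × 5.51) = 5.89 mA.

Saturation; I_D = 5.89 mA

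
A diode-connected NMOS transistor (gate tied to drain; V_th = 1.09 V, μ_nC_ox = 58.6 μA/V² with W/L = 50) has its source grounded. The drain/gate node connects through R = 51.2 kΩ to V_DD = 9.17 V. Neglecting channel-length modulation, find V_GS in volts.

With gate tied to drain, V_GS = V_DS ≥ V_GS − V_th, so the device is in saturation.
k_n = μ_nC_ox · (W/L) = 2.93 mA/V².
KCL at the drain: ½ k_n (V_GS − V_th)² = (V_DD − V_GS)/R.
Let x = V_GS − 1.09. Then 75 x² + x − 8.08 = 0, giving x = 0.322 V (positive root), so V_GS = 1.41 V.
I_D = (V_DD − V_GS)/R = (9.17 − 1.41) / 51.2 = 0.152 mA.

V_GS = 1.41 V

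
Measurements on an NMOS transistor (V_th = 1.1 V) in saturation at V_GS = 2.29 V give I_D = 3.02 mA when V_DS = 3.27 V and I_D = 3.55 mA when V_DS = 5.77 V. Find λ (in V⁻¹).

λ = 0.0911 V⁻¹

With V_GS fixed, I_D ∝ (1 + λ V_DS) in saturation, so I_D2/I_D1 = (1 + λ V_DS2)/(1 + λ V_DS1).
3.55/3.02 = 1.175 = (1 + 5.77 λ)/(1 + 3.27 λ).
Solving: λ (I_D1 V_DS2 − I_D2 V_DS1) = I_D2 − I_D1, so λ = (3.55 − 3.02) / (3.02 × 5.77 − 3.55 × 3.27) = 0.53 / 5.82 = 0.0911 V⁻¹.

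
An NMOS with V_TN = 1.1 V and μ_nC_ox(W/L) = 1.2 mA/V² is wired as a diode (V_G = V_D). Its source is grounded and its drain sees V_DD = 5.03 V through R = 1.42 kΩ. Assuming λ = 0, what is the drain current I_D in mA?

I_D = 1.61 mA

With gate tied to drain, V_GS = V_DS ≥ V_GS − V_TN, so the device is in saturation.
KCL at the drain: ½ k_n (V_GS − V_TN)² = (V_DD − V_GS)/R.
Let x = V_GS − 1.1. Then 0.852 x² + x − 3.93 = 0, giving x = 1.64 V (positive root), so V_GS = 2.74 V.
I_D = (V_DD − V_GS)/R = (5.03 − 2.74) / 1.42 = 1.61 mA.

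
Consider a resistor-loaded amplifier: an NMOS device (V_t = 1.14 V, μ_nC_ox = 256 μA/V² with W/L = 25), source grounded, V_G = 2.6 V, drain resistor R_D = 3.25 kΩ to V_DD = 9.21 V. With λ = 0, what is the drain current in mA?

V_GS = V_G = 2.6 V, so V_ov = 2.6 − 1.14 = 1.46 V.
k_n = μ_nC_ox · (W/L) = 6.4 mA/V².
Assume saturation: I_D = ½ k_n V_ov² = 0.5 × 6.4 × 1.46² = 6.82 mA, giving V_DS = V_DD − I_D R_D = 9.21 − 6.82 × 3.25 = -13 V.
But -13 V < V_ov = 1.46 V, so the device is actually in triode.
In triode I_D = k_n[V_ov V_DS − ½ V_DS²] and I_D = (V_DD − V_DS)/R_D. Equating: 10.4 V_DS² − 31.37 V_DS + 9.21 = 0, giving V_DS = 0.33 V (the root below V_ov).
I_D = (9.21 − 0.33) / 3.25 = 2.73 mA.

I_D = 2.73 mA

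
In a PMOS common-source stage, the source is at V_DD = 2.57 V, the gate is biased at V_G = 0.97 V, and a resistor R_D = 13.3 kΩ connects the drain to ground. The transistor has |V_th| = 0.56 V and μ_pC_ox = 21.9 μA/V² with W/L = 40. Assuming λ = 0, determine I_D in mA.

V_SG = V_DD − V_G = 2.57 − 0.97 = 1.6 V, so V_ov = 1.6 − 0.56 = 1.04 V.
k_p = μ_pC_ox · (W/L) = 0.876 mA/V².
Assume saturation: I_D = ½ k_p V_ov² = 0.5 × 0.876 × 1.04² = 0.474 mA, giving V_SD = V_DD − I_D R_D = 2.57 − 0.474 × 13.3 = -3.73 V.
But -3.73 V < V_ov = 1.04 V, so the device is actually in triode.
In triode I_D = k_p[V_ov V_SD − ½ V_SD²] and I_D = (V_DD − V_SD)/R_D. Equating: 5.83 V_SD² − 13.12 V_SD + 2.57 = 0, giving V_SD = 0.217 V (the root below V_ov).
I_D = (2.57 − 0.217) / 13.3 = 0.177 mA.

I_D = 0.177 mA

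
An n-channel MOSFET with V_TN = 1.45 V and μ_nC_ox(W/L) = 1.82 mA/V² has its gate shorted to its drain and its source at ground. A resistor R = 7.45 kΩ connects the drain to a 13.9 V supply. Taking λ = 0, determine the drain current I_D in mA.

I_D = 1.50 mA

With gate tied to drain, V_GS = V_DS ≥ V_GS − V_TN, so the device is in saturation.
KCL at the drain: ½ k_n (V_GS − V_TN)² = (V_DD − V_GS)/R.
Let x = V_GS − 1.45. Then 6.78 x² + x − 12.45 = 0, giving x = 1.28 V (positive root), so V_GS = 2.73 V.
I_D = (V_DD − V_GS)/R = (13.9 − 2.73) / 7.45 = 1.5 mA.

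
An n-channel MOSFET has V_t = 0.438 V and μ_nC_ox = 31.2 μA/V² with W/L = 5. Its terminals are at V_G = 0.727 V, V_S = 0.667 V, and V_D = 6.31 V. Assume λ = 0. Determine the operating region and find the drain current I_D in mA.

V_GS = V_G − V_S = 0.727 − 0.667 = 0.06 V; V_DS = V_D − V_S = 6.31 − 0.667 = 5.64 V.
V_GS = 0.06 V < V_t = 0.438 V, so the transistor is in cutoff.

Cutoff; I_D = 0 mA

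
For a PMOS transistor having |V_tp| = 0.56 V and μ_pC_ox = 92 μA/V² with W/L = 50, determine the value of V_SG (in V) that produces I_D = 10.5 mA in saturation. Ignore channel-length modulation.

k_p = μ_pC_ox · (W/L) = 4.6 mA/V².
In saturation I_D = ½ k_p (V_SG − |V_tp|)², so V_SG − |V_tp| = √(2 I_D / k_p) = √(2 × 10.5 / 4.6) = 2.14 V.
V_SG = 0.56 + 2.14 = 2.7 V.

V_SG = 2.70 V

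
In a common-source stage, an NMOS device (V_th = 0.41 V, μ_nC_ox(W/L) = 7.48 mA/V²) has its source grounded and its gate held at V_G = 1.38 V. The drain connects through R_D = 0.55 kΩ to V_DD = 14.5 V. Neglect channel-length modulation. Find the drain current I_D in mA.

I_D = 3.52 mA

V_GS = V_G = 1.38 V, so V_ov = 1.38 − 0.41 = 0.97 V.
Assume saturation: I_D = ½ k_n V_ov² = 0.5 × 7.48 × 0.97² = 3.52 mA, giving V_DS = V_DD − I_D R_D = 14.5 − 3.52 × 0.55 = 12.6 V.
V_DS = 12.6 V ≥ V_ov = 0.97 V, confirming saturation.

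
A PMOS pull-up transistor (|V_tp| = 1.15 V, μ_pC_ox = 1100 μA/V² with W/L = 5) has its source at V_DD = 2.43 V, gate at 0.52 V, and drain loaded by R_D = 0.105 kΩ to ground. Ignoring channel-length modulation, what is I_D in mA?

V_SG = V_DD − V_G = 2.43 − 0.52 = 1.91 V, so V_ov = 1.91 − 1.15 = 0.76 V.
k_p = μ_pC_ox · (W/L) = 5.5 mA/V².
Assume saturation: I_D = ½ k_p V_ov² = 0.5 × 5.5 × 0.76² = 1.59 mA, giving V_SD = V_DD − I_D R_D = 2.43 − 1.59 × 0.105 = 2.26 V.
V_SD = 2.26 V ≥ V_ov = 0.76 V, confirming saturation.

I_D = 1.59 mA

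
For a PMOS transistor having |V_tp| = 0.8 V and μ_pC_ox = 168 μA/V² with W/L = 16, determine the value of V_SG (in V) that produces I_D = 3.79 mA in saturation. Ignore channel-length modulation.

k_p = μ_pC_ox · (W/L) = 2.688 mA/V².
In saturation I_D = ½ k_p (V_SG − |V_tp|)², so V_SG − |V_tp| = √(2 I_D / k_p) = √(2 × 3.79 / 2.688) = 1.68 V.
V_SG = 0.8 + 1.68 = 2.48 V.

V_SG = 2.48 V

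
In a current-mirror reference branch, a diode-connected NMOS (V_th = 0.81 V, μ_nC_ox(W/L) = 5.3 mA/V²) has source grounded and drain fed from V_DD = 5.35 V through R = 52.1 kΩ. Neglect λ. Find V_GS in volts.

V_GS = 0.988 V

With gate tied to drain, V_GS = V_DS ≥ V_GS − V_th, so the device is in saturation.
KCL at the drain: ½ k_n (V_GS − V_th)² = (V_DD − V_GS)/R.
Let x = V_GS − 0.81. Then 138 x² + x − 4.54 = 0, giving x = 0.178 V (positive root), so V_GS = 0.988 V.
I_D = (V_DD − V_GS)/R = (5.35 − 0.988) / 52.1 = 0.0837 mA.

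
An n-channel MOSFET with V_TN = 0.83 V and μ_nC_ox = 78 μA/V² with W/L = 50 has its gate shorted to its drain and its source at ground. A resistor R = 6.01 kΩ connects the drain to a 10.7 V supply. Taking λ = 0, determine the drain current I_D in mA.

I_D = 1.50 mA

With gate tied to drain, V_GS = V_DS ≥ V_GS − V_TN, so the device is in saturation.
k_n = μ_nC_ox · (W/L) = 3.9 mA/V².
KCL at the drain: ½ k_n (V_GS − V_TN)² = (V_DD − V_GS)/R.
Let x = V_GS − 0.83. Then 11.7 x² + x − 9.87 = 0, giving x = 0.876 V (positive root), so V_GS = 1.71 V.
I_D = (V_DD − V_GS)/R = (10.7 − 1.71) / 6.01 = 1.5 mA.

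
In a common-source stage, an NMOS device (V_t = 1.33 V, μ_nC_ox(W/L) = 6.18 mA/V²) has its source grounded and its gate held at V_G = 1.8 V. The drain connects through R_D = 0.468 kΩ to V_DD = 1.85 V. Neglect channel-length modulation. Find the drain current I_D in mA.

I_D = 0.683 mA

V_GS = V_G = 1.8 V, so V_ov = 1.8 − 1.33 = 0.47 V.
Assume saturation: I_D = ½ k_n V_ov² = 0.5 × 6.18 × 0.47² = 0.683 mA, giving V_DS = V_DD − I_D R_D = 1.85 − 0.683 × 0.468 = 1.53 V.
V_DS = 1.53 V ≥ V_ov = 0.47 V, confirming saturation.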